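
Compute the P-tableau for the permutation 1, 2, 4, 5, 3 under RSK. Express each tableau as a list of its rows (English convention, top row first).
After inserting 1: P = [[1]].
After inserting 2: P = [[1, 2]].
After inserting 4: P = [[1, 2, 4]].
After inserting 5: P = [[1, 2, 4, 5]].
After inserting 3: P = [[1, 2, 3, 5], [4]].

So P = [[1, 2, 3, 5], [4]].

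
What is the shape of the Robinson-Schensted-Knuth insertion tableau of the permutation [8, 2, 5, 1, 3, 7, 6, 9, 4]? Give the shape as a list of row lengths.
[4, 3, 1, 1]

RSK row insertion gives P = [[1, 3, 4, 9], [2, 5, 6], [7], [8]], which has shape [4, 3, 1, 1].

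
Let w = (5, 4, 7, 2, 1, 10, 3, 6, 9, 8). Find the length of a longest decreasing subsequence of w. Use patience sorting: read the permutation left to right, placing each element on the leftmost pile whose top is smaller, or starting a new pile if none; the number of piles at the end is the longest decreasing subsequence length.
4

5: new pile. tops = [5]
4: new pile. tops = [5, 4]
7: onto pile 1 (replacing 5). tops = [7, 4]
2: new pile. tops = [7, 4, 2]
1: new pile. tops = [7, 4, 2, 1]
10: onto pile 1 (replacing 7). tops = [10, 4, 2, 1]
3: onto pile 3 (replacing 2). tops = [10, 4, 3, 1]
6: onto pile 2 (replacing 4). tops = [10, 6, 3, 1]
9: onto pile 2 (replacing 6). tops = [10, 9, 3, 1]
8: onto pile 3 (replacing 3). tops = [10, 9, 8, 1]

4 piles, so the longest decreasing subsequence has length 4.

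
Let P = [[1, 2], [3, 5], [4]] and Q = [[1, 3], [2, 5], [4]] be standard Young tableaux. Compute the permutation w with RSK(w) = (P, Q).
Reverse RSK: for i = n, n-1, ..., 1, locate i in Q, remove the corresponding corner cell from P, and reverse-bump its entry up through P; the value ejected from row 1 is w(i).

So w = 4 3 5 1 2.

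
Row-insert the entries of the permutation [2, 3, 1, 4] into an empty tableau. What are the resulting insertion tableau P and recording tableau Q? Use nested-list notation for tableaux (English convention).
P = [[1, 3, 4], [2]], Q = [[1, 2, 4], [3]]

Insert each entry of the permutation into P by Schensted row insertion, recording in Q the position of each new cell.

Insert 2: appended to row 1. P = [[2]].
Insert 3: appended to row 1. P = [[2, 3]].
Insert 1: 1 bumps 2 from row 1; 2 starts row 2. P = [[1, 3], [2]].
Insert 4: appended to row 1. P = [[1, 3, 4], [2]].

So P = [[1, 3, 4], [2]], Q = [[1, 2, 4], [3]].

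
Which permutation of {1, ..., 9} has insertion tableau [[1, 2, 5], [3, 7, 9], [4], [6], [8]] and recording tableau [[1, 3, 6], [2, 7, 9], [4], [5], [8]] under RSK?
8 6 7 4 1 9 3 2 5

Reverse the RSK construction: for i from n down to 1, find the cell of Q containing i, remove the entry at that cell from P, and reverse-bump it up through P; the value ejected from row 1 is w(i).

Step i=9: Q has 9 at row 2, column 3; remove 9 from row 2 of P and reverse-bump: 9 enters row 1 and ejects 5. So w(9) = 5. P is now [[1, 2, 9], [3, 7], [4], [6], [8]].
Step i=8: Q has 8 at row 5, column 1; remove 8 from row 5 of P and reverse-bump: 8 enters row 4 and ejects 6; 6 enters row 3 and ejects 4; 4 enters row 2 and ejects 3; 3 enters row 1 and ejects 2. So w(8) = 2. P is now [[1, 3, 9], [4, 7], [6], [8]].
Step i=7: Q has 7 at row 2, column 2; remove 7 from row 2 of P and reverse-bump: 7 enters row 1 and ejects 3. So w(7) = 3. P is now [[1, 7, 9], [4], [6], [8]].
Step i=6: Q has 6 at row 1, column 3; remove that cell from P, ejecting 9. So w(6) = 9. P is now [[1, 7], [4], [6], [8]].
Step i=5: Q has 5 at row 4, column 1; remove 8 from row 4 of P and reverse-bump: 8 enters row 3 and ejects 6; 6 enters row 2 and ejects 4; 4 enters row 1 and ejects 1. So w(5) = 1. P is now [[4, 7], [6], [8]].
Step i=4: Q has 4 at row 3, column 1; remove 8 from row 3 of P and reverse-bump: 8 enters row 2 and ejects 6; 6 enters row 1 and ejects 4. So w(4) = 4. P is now [[6, 7], [8]].
Step i=3: Q has 3 at row 1, column 2; remove that cell from P, ejecting 7. So w(3) = 7. P is now [[6], [8]].
Step i=2: Q has 2 at row 2, column 1; remove 8 from row 2 of P and reverse-bump: 8 enters row 1 and ejects 6. So w(2) = 6. P is now [[8]].
Step i=1: Q has 1 at row 1, column 1; remove that cell from P, ejecting 8. So w(1) = 8. P is now [].

So w = 8 6 7 4 1 9 3 2 5.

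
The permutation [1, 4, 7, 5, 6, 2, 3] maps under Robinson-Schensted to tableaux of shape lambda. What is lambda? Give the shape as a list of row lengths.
Row-insert each entry into an empty tableau.

After inserting 1: P = [[1]].
After inserting 4: P = [[1, 4]].
After inserting 7: P = [[1, 4, 7]].
After inserting 5: P = [[1, 4, 5], [7]].
After inserting 6: P = [[1, 4, 5, 6], [7]].
After inserting 2: P = [[1, 2, 5, 6], [4], [7]].
After inserting 3: P = [[1, 2, 3, 6], [4, 5], [7]].

The final insertion tableau P = [[1, 2, 3, 6], [4, 5], [7]] has shape [4, 2, 1].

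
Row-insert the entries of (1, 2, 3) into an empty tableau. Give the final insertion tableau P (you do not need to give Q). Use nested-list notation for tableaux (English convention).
Insert 1: appended to row 1. P = [[1]].
Insert 2: appended to row 1. P = [[1, 2]].
Insert 3: appended to row 1. P = [[1, 2, 3]].

So P = [[1, 2, 3]].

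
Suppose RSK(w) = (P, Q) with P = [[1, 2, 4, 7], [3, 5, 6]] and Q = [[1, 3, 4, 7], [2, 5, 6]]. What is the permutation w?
Reverse the RSK construction: for i from n down to 1, find the cell of Q containing i, remove the entry at that cell from P, and reverse-bump it up through P; the value ejected from row 1 is w(i).

Step i=7: Q has 7 at row 1, column 4; remove that cell from P, ejecting 7. So w(7) = 7. P is now [[1, 2, 4], [3, 5, 6]].
Step i=6: Q has 6 at row 2, column 3; remove 6 from row 2 of P and reverse-bump: 6 enters row 1 and ejects 4. So w(6) = 4. P is now [[1, 2, 6], [3, 5]].
Step i=5: Q has 5 at row 2, column 2; remove 5 from row 2 of P and reverse-bump: 5 enters row 1 and ejects 2. So w(5) = 2. P is now [[1, 5, 6], [3]].
Step i=4: Q has 4 at row 1, column 3; remove that cell from P, ejecting 6. So w(4) = 6. P is now [[1, 5], [3]].
Step i=3: Q has 3 at row 1, column 2; remove that cell from P, ejecting 5. So w(3) = 5. P is now [[1], [3]].
Step i=2: Q has 2 at row 2, column 1; remove 3 from row 2 of P and reverse-bump: 3 enters row 1 and ejects 1. So w(2) = 1. P is now [[3]].
Step i=1: Q has 1 at row 1, column 1; remove that cell from P, ejecting 3. So w(1) = 3. P is now [].

So w = 3 1 5 6 2 4 7.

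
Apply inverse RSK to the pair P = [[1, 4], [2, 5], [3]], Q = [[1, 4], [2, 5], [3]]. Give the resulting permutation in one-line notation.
3 2 1 5 4

Reverse the RSK construction: for i from n down to 1, find the cell of Q containing i, remove the entry at that cell from P, and reverse-bump it up through P; the value ejected from row 1 is w(i).

Step i=5: Q has 5 at row 2, column 2; remove 5 from row 2 of P and reverse-bump: 5 enters row 1 and ejects 4. So w(5) = 4. P is now [[1, 5], [2], [3]].
Step i=4: Q has 4 at row 1, column 2; remove that cell from P, ejecting 5. So w(4) = 5. P is now [[1], [2], [3]].
Step i=3: Q has 3 at row 3, column 1; remove 3 from row 3 of P and reverse-bump: 3 enters row 2 and ejects 2; 2 enters row 1 and ejects 1. So w(3) = 1. P is now [[2], [3]].
Step i=2: Q has 2 at row 2, column 1; remove 3 from row 2 of P and reverse-bump: 3 enters row 1 and ejects 2. So w(2) = 2. P is now [[3]].
Step i=1: Q has 1 at row 1, column 1; remove that cell from P, ejecting 3. So w(1) = 3. P is now [].

So w = 3 2 1 5 4.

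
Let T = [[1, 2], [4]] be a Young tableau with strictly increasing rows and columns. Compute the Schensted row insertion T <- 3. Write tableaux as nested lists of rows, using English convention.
3 is larger than every entry of row 1, so it is appended to row 1. The new tableau is [[1, 2, 3], [4]].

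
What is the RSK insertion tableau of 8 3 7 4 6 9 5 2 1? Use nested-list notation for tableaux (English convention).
Insert 8: appended to row 1. P = [[8]].
Insert 3: 3 bumps 8 from row 1; 8 starts row 2. P = [[3], [8]].
Insert 7: appended to row 1. P = [[3, 7], [8]].
Insert 4: 4 bumps 7 from row 1; 7 bumps 8 from row 2; 8 starts row 3. P = [[3, 4], [7], [8]].
Insert 6: appended to row 1. P = [[3, 4, 6], [7], [8]].
Insert 9: appended to row 1. P = [[3, 4, 6, 9], [7], [8]].
Insert 5: 5 bumps 6 from row 1; 6 bumps 7 from row 2; 7 bumps 8 from row 3; 8 starts row 4. P = [[3, 4, 5, 9], [6], [7], [8]].
Insert 2: 2 bumps 3 from row 1; 3 bumps 6 from row 2; 6 bumps 7 from row 3; 7 bumps 8 from row 4; 8 starts row 5. P = [[2, 4, 5, 9], [3], [6], [7], [8]].
Insert 1: 1 bumps 2 from row 1; 2 bumps 3 from row 2; 3 bumps 6 from row 3; 6 bumps 7 from row 4; 7 bumps 8 from row 5; 8 starts row 6. P = [[1, 4, 5, 9], [2], [3], [6], [7], [8]].

So P = [[1, 4, 5, 9], [2], [3], [6], [7], [8]].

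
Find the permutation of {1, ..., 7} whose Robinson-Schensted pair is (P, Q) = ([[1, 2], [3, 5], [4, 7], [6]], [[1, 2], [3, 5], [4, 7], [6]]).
Reverse the RSK construction: for i from n down to 1, find the cell of Q containing i, remove the entry at that cell from P, and reverse-bump it up through P; the value ejected from row 1 is w(i).

Step i=7: Q has 7 at row 3, column 2; remove 7 from row 3 of P and reverse-bump: 7 enters row 2 and ejects 5; 5 enters row 1 and ejects 2. So w(7) = 2. P is now [[1, 5], [3, 7], [4], [6]].
Step i=6: Q has 6 at row 4, column 1; remove 6 from row 4 of P and reverse-bump: 6 enters row 3 and ejects 4; 4 enters row 2 and ejects 3; 3 enters row 1 and ejects 1. So w(6) = 1. P is now [[3, 5], [4, 7], [6]].
Step i=5: Q has 5 at row 2, column 2; remove 7 from row 2 of P and reverse-bump: 7 enters row 1 and ejects 5. So w(5) = 5. P is now [[3, 7], [4], [6]].
Step i=4: Q has 4 at row 3, column 1; remove 6 from row 3 of P and reverse-bump: 6 enters row 2 and ejects 4; 4 enters row 1 and ejects 3. So w(4) = 3. P is now [[4, 7], [6]].
Step i=3: Q has 3 at row 2, column 1; remove 6 from row 2 of P and reverse-bump: 6 enters row 1 and ejects 4. So w(3) = 4. P is now [[6, 7]].
Step i=2: Q has 2 at row 1, column 2; remove that cell from P, ejecting 7. So w(2) = 7. P is now [[6]].
Step i=1: Q has 1 at row 1, column 1; remove that cell from P, ejecting 6. So w(1) = 6. P is now [].

So w = 6 7 4 3 5 1 2.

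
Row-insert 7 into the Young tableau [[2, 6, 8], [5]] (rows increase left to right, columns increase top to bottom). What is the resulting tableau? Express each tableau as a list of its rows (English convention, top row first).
[[2, 6, 7], [5, 8]]

In row 1, 7 replaces 8 (the leftmost entry greater than 7); 8 is bumped to row 2. 8 is appended to row 2. The new tableau is [[2, 6, 7], [5, 8]].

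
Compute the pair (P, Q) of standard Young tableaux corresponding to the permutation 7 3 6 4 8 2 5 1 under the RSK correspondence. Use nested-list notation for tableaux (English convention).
Insert each entry of the permutation into P by Schensted row insertion, recording in Q the position of each new cell.

After inserting 7: P = [[7]].
After inserting 3: P = [[3], [7]].
After inserting 6: P = [[3, 6], [7]].
After inserting 4: P = [[3, 4], [6], [7]].
After inserting 8: P = [[3, 4, 8], [6], [7]].
After inserting 2: P = [[2, 4, 8], [3], [6], [7]].
After inserting 5: P = [[2, 4, 5], [3, 8], [6], [7]].
After inserting 1: P = [[1, 4, 5], [2, 8], [3], [6], [7]].

So P = [[1, 4, 5], [2, 8], [3], [6], [7]], Q = [[1, 3, 5], [2, 7], [4], [6], [8]].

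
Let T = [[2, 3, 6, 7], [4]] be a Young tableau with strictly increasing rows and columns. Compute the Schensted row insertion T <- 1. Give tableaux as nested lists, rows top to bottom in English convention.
[[1, 3, 6, 7], [2], [4]]

In row 1, 1 replaces 2 (the leftmost entry greater than 1); 2 is bumped to row 2. In row 2, 2 replaces 4 (the leftmost entry greater than 2); 4 is bumped to row 3. 4 starts a new row 3. The new tableau is [[1, 3, 6, 7], [2], [4]].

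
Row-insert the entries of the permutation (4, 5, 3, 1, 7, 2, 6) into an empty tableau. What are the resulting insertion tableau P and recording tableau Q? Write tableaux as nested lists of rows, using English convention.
Insert each entry of the permutation into P by Schensted row insertion, recording in Q the position of each new cell.

Insert 4: appended to row 1. P = [[4]].
Insert 5: appended to row 1. P = [[4, 5]].
Insert 3: 3 bumps 4 from row 1; 4 starts row 2. P = [[3, 5], [4]].
Insert 1: 1 bumps 3 from row 1; 3 bumps 4 from row 2; 4 starts row 3. P = [[1, 5], [3], [4]].
Insert 7: appended to row 1. P = [[1, 5, 7], [3], [4]].
Insert 2: 2 bumps 5 from row 1; 5 appends to row 2. P = [[1, 2, 7], [3, 5], [4]].
Insert 6: 6 bumps 7 from row 1; 7 appends to row 2. P = [[1, 2, 6], [3, 5, 7], [4]].

So P = [[1, 2, 6], [3, 5, 7], [4]], Q = [[1, 2, 5], [3, 6, 7], [4]].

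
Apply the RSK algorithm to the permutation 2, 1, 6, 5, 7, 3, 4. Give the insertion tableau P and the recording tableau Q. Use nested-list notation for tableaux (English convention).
P = [[1, 3, 4], [2, 5, 7], [6]], Q = [[1, 3, 5], [2, 4, 7], [6]]

Insert each entry of the permutation into P by Schensted row insertion, recording in Q the position of each new cell.

Insert 2: appended to row 1. P = [[2]].
Insert 1: 1 bumps 2 from row 1; 2 starts row 2. P = [[1], [2]].
Insert 6: appended to row 1. P = [[1, 6], [2]].
Insert 5: 5 bumps 6 from row 1; 6 appends to row 2. P = [[1, 5], [2, 6]].
Insert 7: appended to row 1. P = [[1, 5, 7], [2, 6]].
Insert 3: 3 bumps 5 from row 1; 5 bumps 6 from row 2; 6 starts row 3. P = [[1, 3, 7], [2, 5], [6]].
Insert 4: 4 bumps 7 from row 1; 7 appends to row 2. P = [[1, 3, 4], [2, 5, 7], [6]].

So P = [[1, 3, 4], [2, 5, 7], [6]], Q = [[1, 3, 5], [2, 4, 7], [6]].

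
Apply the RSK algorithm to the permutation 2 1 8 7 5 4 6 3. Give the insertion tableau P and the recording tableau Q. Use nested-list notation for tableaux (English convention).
Insert each entry of the permutation into P by Schensted row insertion, recording in Q the position of each new cell.

Insert 2: appended to row 1. P = [[2]].
Insert 1: 1 bumps 2 from row 1; 2 starts row 2. P = [[1], [2]].
Insert 8: appended to row 1. P = [[1, 8], [2]].
Insert 7: 7 bumps 8 from row 1; 8 appends to row 2. P = [[1, 7], [2, 8]].
Insert 5: 5 bumps 7 from row 1; 7 bumps 8 from row 2; 8 starts row 3. P = [[1, 5], [2, 7], [8]].
Insert 4: 4 bumps 5 from row 1; 5 bumps 7 from row 2; 7 bumps 8 from row 3; 8 starts row 4. P = [[1, 4], [2, 5], [7], [8]].
Insert 6: appended to row 1. P = [[1, 4, 6], [2, 5], [7], [8]].
Insert 3: 3 bumps 4 from row 1; 4 bumps 5 from row 2; 5 bumps 7 from row 3; 7 bumps 8 from row 4; 8 starts row 5. P = [[1, 3, 6], [2, 4], [5], [7], [8]].

So P = [[1, 3, 6], [2, 4], [5], [7], [8]], Q = [[1, 3, 7], [2, 4], [5], [6], [8]].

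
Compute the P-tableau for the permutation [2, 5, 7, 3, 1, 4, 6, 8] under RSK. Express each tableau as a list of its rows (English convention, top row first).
Insert 2: appended to row 1. P = [[2]].
Insert 5: appended to row 1. P = [[2, 5]].
Insert 7: appended to row 1. P = [[2, 5, 7]].
Insert 3: 3 bumps 5 from row 1; 5 starts row 2. P = [[2, 3, 7], [5]].
Insert 1: 1 bumps 2 from row 1; 2 bumps 5 from row 2; 5 starts row 3. P = [[1, 3, 7], [2], [5]].
Insert 4: 4 bumps 7 from row 1; 7 appends to row 2. P = [[1, 3, 4], [2, 7], [5]].
Insert 6: appended to row 1. P = [[1, 3, 4, 6], [2, 7], [5]].
Insert 8: appended to row 1. P = [[1, 3, 4, 6, 8], [2, 7], [5]].

So P = [[1, 3, 4, 6, 8], [2, 7], [5]].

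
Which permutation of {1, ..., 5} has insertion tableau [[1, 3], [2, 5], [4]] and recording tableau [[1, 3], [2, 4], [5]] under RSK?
4 2 5 3 1

Reverse the RSK construction: for i from n down to 1, find the cell of Q containing i, remove the entry at that cell from P, and reverse-bump it up through P; the value ejected from row 1 is w(i).

Step i=5: Q has 5 at row 3, column 1; remove 4 from row 3 of P and reverse-bump: 4 enters row 2 and ejects 2; 2 enters row 1 and ejects 1. So w(5) = 1. P is now [[2, 3], [4, 5]].
Step i=4: Q has 4 at row 2, column 2; remove 5 from row 2 of P and reverse-bump: 5 enters row 1 and ejects 3. So w(4) = 3. P is now [[2, 5], [4]].
Step i=3: Q has 3 at row 1, column 2; remove that cell from P, ejecting 5. So w(3) = 5. P is now [[2], [4]].
Step i=2: Q has 2 at row 2, column 1; remove 4 from row 2 of P and reverse-bump: 4 enters row 1 and ejects 2. So w(2) = 2. P is now [[4]].
Step i=1: Q has 1 at row 1, column 1; remove that cell from P, ejecting 4. So w(1) = 4. P is now [].

So w = 4 2 5 3 1.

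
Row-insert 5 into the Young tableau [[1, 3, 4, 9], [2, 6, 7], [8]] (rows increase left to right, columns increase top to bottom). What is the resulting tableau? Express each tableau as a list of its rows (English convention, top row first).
In row 1, 5 replaces 9 (the leftmost entry greater than 5); 9 is bumped to row 2. 9 is appended to row 2. The new tableau is [[1, 3, 4, 5], [2, 6, 7, 9], [8]].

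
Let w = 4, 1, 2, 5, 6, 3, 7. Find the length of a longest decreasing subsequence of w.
2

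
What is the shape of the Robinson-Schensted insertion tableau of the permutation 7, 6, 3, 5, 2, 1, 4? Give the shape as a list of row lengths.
[2, 2, 1, 1, 1]

Row-insert each entry into an empty tableau.

After inserting 7: P = [[7]].
After inserting 6: P = [[6], [7]].
After inserting 3: P = [[3], [6], [7]].
After inserting 5: P = [[3, 5], [6], [7]].
After inserting 2: P = [[2, 5], [3], [6], [7]].
After inserting 1: P = [[1, 5], [2], [3], [6], [7]].
After inserting 4: P = [[1, 4], [2, 5], [3], [6], [7]].

The final insertion tableau P = [[1, 4], [2, 5], [3], [6], [7]] has shape [2, 2, 1, 1, 1].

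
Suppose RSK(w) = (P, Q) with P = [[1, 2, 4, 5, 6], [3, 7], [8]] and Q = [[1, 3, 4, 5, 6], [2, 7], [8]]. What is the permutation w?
Reverse the RSK construction: for i from n down to 1, find the cell of Q containing i, remove the entry at that cell from P, and reverse-bump it up through P; the value ejected from row 1 is w(i).

Step i=8: Q has 8 at row 3, column 1; remove 8 from row 3 of P and reverse-bump: 8 enters row 2 and ejects 7; 7 enters row 1 and ejects 6. So w(8) = 6. P is now [[1, 2, 4, 5, 7], [3, 8]].
Step i=7: Q has 7 at row 2, column 2; remove 8 from row 2 of P and reverse-bump: 8 enters row 1 and ejects 7. So w(7) = 7. P is now [[1, 2, 4, 5, 8], [3]].
Step i=6: Q has 6 at row 1, column 5; remove that cell from P, ejecting 8. So w(6) = 8. P is now [[1, 2, 4, 5], [3]].
Step i=5: Q has 5 at row 1, column 4; remove that cell from P, ejecting 5. So w(5) = 5. P is now [[1, 2, 4], [3]].
Step i=4: Q has 4 at row 1, column 3; remove that cell from P, ejecting 4. So w(4) = 4. P is now [[1, 2], [3]].
Step i=3: Q has 3 at row 1, column 2; remove that cell from P, ejecting 2. So w(3) = 2. P is now [[1], [3]].
Step i=2: Q has 2 at row 2, column 1; remove 3 from row 2 of P and reverse-bump: 3 enters row 1 and ejects 1. So w(2) = 1. P is now [[3]].
Step i=1: Q has 1 at row 1, column 1; remove that cell from P, ejecting 3. So w(1) = 3. P is now [].

So w = 3 1 2 4 5 8 7 6.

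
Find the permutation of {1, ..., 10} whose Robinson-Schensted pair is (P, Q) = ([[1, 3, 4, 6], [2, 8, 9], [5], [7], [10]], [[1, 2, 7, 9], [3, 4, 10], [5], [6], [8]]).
7 10 2 8 5 3 4 1 9 6

Reverse the RSK construction: for i from n down to 1, find the cell of Q containing i, remove the entry at that cell from P, and reverse-bump it up through P; the value ejected from row 1 is w(i).

Step i=10: Q has 10 at row 2, column 3; remove 9 from row 2 of P and reverse-bump: 9 enters row 1 and ejects 6. So w(10) = 6. P is now [[1, 3, 4, 9], [2, 8], [5], [7], [10]].
Step i=9: Q has 9 at row 1, column 4; remove that cell from P, ejecting 9. So w(9) = 9. P is now [[1, 3, 4], [2, 8], [5], [7], [10]].
Step i=8: Q has 8 at row 5, column 1; remove 10 from row 5 of P and reverse-bump: 10 enters row 4 and ejects 7; 7 enters row 3 and ejects 5; 5 enters row 2 and ejects 2; 2 enters row 1 and ejects 1. So w(8) = 1. P is now [[2, 3, 4], [5, 8], [7], [10]].
Step i=7: Q has 7 at row 1, column 3; remove that cell from P, ejecting 4. So w(7) = 4. P is now [[2, 3], [5, 8], [7], [10]].
Step i=6: Q has 6 at row 4, column 1; remove 10 from row 4 of P and reverse-bump: 10 enters row 3 and ejects 7; 7 enters row 2 and ejects 5; 5 enters row 1 and ejects 3. So w(6) = 3. P is now [[2, 5], [7, 8], [10]].
Step i=5: Q has 5 at row 3, column 1; remove 10 from row 3 of P and reverse-bump: 10 enters row 2 and ejects 8; 8 enters row 1 and ejects 5. So w(5) = 5. P is now [[2, 8], [7, 10]].
Step i=4: Q has 4 at row 2, column 2; remove 10 from row 2 of P and reverse-bump: 10 enters row 1 and ejects 8. So w(4) = 8. P is now [[2, 10], [7]].
Step i=3: Q has 3 at row 2, column 1; remove 7 from row 2 of P and reverse-bump: 7 enters row 1 and ejects 2. So w(3) = 2. P is now [[7, 10]].
Step i=2: Q has 2 at row 1, column 2; remove that cell from P, ejecting 10. So w(2) = 10. P is now [[7]].
Step i=1: Q has 1 at row 1, column 1; remove that cell from P, ejecting 7. So w(1) = 7. P is now [].

So w = 7 10 2 8 5 3 4 1 9 6.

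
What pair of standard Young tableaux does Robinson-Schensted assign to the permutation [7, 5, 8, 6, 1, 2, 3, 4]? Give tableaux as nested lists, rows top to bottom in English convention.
Insert each entry of the permutation into P by Schensted row insertion, recording in Q the position of each new cell.

Insert 7: appended to row 1. P = [[7]], Q = [[1]].
Insert 5: 5 bumps 7 from row 1; 7 starts row 2. P = [[5], [7]], Q = [[1], [2]].
Insert 8: appended to row 1. P = [[5, 8], [7]], Q = [[1, 3], [2]].
Insert 6: 6 bumps 8 from row 1; 8 appends to row 2. P = [[5, 6], [7, 8]], Q = [[1, 3], [2, 4]].
Insert 1: 1 bumps 5 from row 1; 5 bumps 7 from row 2; 7 starts row 3. P = [[1, 6], [5, 8], [7]], Q = [[1, 3], [2, 4], [5]].
Insert 2: 2 bumps 6 from row 1; 6 bumps 8 from row 2; 8 appends to row 3. P = [[1, 2], [5, 6], [7, 8]], Q = [[1, 3], [2, 4], [5, 6]].
Insert 3: appended to row 1. P = [[1, 2, 3], [5, 6], [7, 8]], Q = [[1, 3, 7], [2, 4], [5, 6]].
Insert 4: appended to row 1. P = [[1, 2, 3, 4], [5, 6], [7, 8]], Q = [[1, 3, 7, 8], [2, 4], [5, 6]].

So P = [[1, 2, 3, 4], [5, 6], [7, 8]], Q = [[1, 3, 7, 8], [2, 4], [5, 6]].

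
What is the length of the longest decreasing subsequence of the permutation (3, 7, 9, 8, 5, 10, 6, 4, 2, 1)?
6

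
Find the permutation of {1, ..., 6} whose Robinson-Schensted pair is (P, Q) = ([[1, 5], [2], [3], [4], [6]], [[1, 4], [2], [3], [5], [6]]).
6 4 3 5 2 1

Reverse the RSK construction: for i from n down to 1, find the cell of Q containing i, remove the entry at that cell from P, and reverse-bump it up through P; the value ejected from row 1 is w(i).

Step i=6: Q has 6 at row 5, column 1; remove 6 from row 5 of P and reverse-bump: 6 enters row 4 and ejects 4; 4 enters row 3 and ejects 3; 3 enters row 2 and ejects 2; 2 enters row 1 and ejects 1. So w(6) = 1. P is now [[2, 5], [3], [4], [6]].
Step i=5: Q has 5 at row 4, column 1; remove 6 from row 4 of P and reverse-bump: 6 enters row 3 and ejects 4; 4 enters row 2 and ejects 3; 3 enters row 1 and ejects 2. So w(5) = 2. P is now [[3, 5], [4], [6]].
Step i=4: Q has 4 at row 1, column 2; remove that cell from P, ejecting 5. So w(4) = 5. P is now [[3], [4], [6]].
Step i=3: Q has 3 at row 3, column 1; remove 6 from row 3 of P and reverse-bump: 6 enters row 2 and ejects 4; 4 enters row 1 and ejects 3. So w(3) = 3. P is now [[4], [6]].
Step i=2: Q has 2 at row 2, column 1; remove 6 from row 2 of P and reverse-bump: 6 enters row 1 and ejects 4. So w(2) = 4. P is now [[6]].
Step i=1: Q has 1 at row 1, column 1; remove that cell from P, ejecting 6. So w(1) = 6. P is now [].

So w = 6 4 3 5 2 1.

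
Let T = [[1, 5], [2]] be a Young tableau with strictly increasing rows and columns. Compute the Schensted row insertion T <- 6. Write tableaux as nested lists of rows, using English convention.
6 is larger than every entry of row 1, so it is appended to row 1. The new tableau is [[1, 5, 6], [2]].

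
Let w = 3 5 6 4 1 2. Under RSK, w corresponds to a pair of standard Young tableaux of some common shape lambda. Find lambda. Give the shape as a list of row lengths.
Row-insert each entry into an empty tableau.

After inserting 3: P = [[3]].
After inserting 5: P = [[3, 5]].
After inserting 6: P = [[3, 5, 6]].
After inserting 4: P = [[3, 4, 6], [5]].
After inserting 1: P = [[1, 4, 6], [3], [5]].
After inserting 2: P = [[1, 2, 6], [3, 4], [5]].

The final insertion tableau P = [[1, 2, 6], [3, 4], [5]] has shape [3, 2, 1].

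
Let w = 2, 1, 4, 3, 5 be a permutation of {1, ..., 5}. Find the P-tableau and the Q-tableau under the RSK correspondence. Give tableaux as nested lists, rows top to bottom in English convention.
P = [[1, 3, 5], [2, 4]], Q = [[1, 3, 5], [2, 4]]

Insert each entry of the permutation into P by Schensted row insertion, recording in Q the position of each new cell.

Insert 2: appended to row 1. P = [[2]].
Insert 1: 1 bumps 2 from row 1; 2 starts row 2. P = [[1], [2]].
Insert 4: appended to row 1. P = [[1, 4], [2]].
Insert 3: 3 bumps 4 from row 1; 4 appends to row 2. P = [[1, 3], [2, 4]].
Insert 5: appended to row 1. P = [[1, 3, 5], [2, 4]].

So P = [[1, 3, 5], [2, 4]], Q = [[1, 3, 5], [2, 4]].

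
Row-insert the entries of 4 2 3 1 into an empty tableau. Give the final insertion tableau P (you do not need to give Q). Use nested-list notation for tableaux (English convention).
P = [[1, 3], [2], [4]]

Insert 4: appended to row 1. P = [[4]].
Insert 2: 2 bumps 4 from row 1; 4 starts row 2. P = [[2], [4]].
Insert 3: appended to row 1. P = [[2, 3], [4]].
Insert 1: 1 bumps 2 from row 1; 2 bumps 4 from row 2; 4 starts row 3. P = [[1, 3], [2], [4]].

So P = [[1, 3], [2], [4]].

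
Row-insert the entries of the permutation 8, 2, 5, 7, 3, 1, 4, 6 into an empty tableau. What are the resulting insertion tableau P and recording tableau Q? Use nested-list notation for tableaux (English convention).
P = [[1, 3, 4, 6], [2, 7], [5], [8]], Q = [[1, 3, 4, 8], [2, 7], [5], [6]]

Insert each entry of the permutation into P by Schensted row insertion, recording in Q the position of each new cell.

Insert 8: appended to row 1. P = [[8]].
Insert 2: 2 bumps 8 from row 1; 8 starts row 2. P = [[2], [8]].
Insert 5: appended to row 1. P = [[2, 5], [8]].
Insert 7: appended to row 1. P = [[2, 5, 7], [8]].
Insert 3: 3 bumps 5 from row 1; 5 bumps 8 from row 2; 8 starts row 3. P = [[2, 3, 7], [5], [8]].
Insert 1: 1 bumps 2 from row 1; 2 bumps 5 from row 2; 5 bumps 8 from row 3; 8 starts row 4. P = [[1, 3, 7], [2], [5], [8]].
Insert 4: 4 bumps 7 from row 1; 7 appends to row 2. P = [[1, 3, 4], [2, 7], [5], [8]].
Insert 6: appended to row 1. P = [[1, 3, 4, 6], [2, 7], [5], [8]].

So P = [[1, 3, 4, 6], [2, 7], [5], [8]], Q = [[1, 3, 4, 8], [2, 7], [5], [6]].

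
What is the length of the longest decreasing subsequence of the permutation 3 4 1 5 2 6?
2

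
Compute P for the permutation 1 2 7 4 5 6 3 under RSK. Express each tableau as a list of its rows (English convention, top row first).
P = [[1, 2, 3, 5, 6], [4], [7]]

Insert 1: appended to row 1. P = [[1]].
Insert 2: appended to row 1. P = [[1, 2]].
Insert 7: appended to row 1. P = [[1, 2, 7]].
Insert 4: 4 bumps 7 from row 1; 7 starts row 2. P = [[1, 2, 4], [7]].
Insert 5: appended to row 1. P = [[1, 2, 4, 5], [7]].
Insert 6: appended to row 1. P = [[1, 2, 4, 5, 6], [7]].
Insert 3: 3 bumps 4 from row 1; 4 bumps 7 from row 2; 7 starts row 3. P = [[1, 2, 3, 5, 6], [4], [7]].

So P = [[1, 2, 3, 5, 6], [4], [7]].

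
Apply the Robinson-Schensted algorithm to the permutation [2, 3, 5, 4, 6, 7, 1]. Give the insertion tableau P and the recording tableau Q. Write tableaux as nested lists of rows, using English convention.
Insert each entry of the permutation into P by Schensted row insertion, recording in Q the position of each new cell.

Insert 2: appended to row 1. P = [[2]].
Insert 3: appended to row 1. P = [[2, 3]].
Insert 5: appended to row 1. P = [[2, 3, 5]].
Insert 4: 4 bumps 5 from row 1; 5 starts row 2. P = [[2, 3, 4], [5]].
Insert 6: appended to row 1. P = [[2, 3, 4, 6], [5]].
Insert 7: appended to row 1. P = [[2, 3, 4, 6, 7], [5]].
Insert 1: 1 bumps 2 from row 1; 2 bumps 5 from row 2; 5 starts row 3. P = [[1, 3, 4, 6, 7], [2], [5]].

So P = [[1, 3, 4, 6, 7], [2], [5]], Q = [[1, 2, 3, 5, 6], [4], [7]].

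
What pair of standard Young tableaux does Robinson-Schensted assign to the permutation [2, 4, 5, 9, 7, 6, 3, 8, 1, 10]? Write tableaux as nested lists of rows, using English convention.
P = [[1, 3, 5, 6, 8, 10], [2], [4], [7], [9]], Q = [[1, 2, 3, 4, 8, 10], [5], [6], [7], [9]]

Insert each entry of the permutation into P by Schensted row insertion, recording in Q the position of each new cell.

Insert 2: appended to row 1. P = [[2]].
Insert 4: appended to row 1. P = [[2, 4]].
Insert 5: appended to row 1. P = [[2, 4, 5]].
Insert 9: appended to row 1. P = [[2, 4, 5, 9]].
Insert 7: 7 bumps 9 from row 1; 9 starts row 2. P = [[2, 4, 5, 7], [9]].
Insert 6: 6 bumps 7 from row 1; 7 bumps 9 from row 2; 9 starts row 3. P = [[2, 4, 5, 6], [7], [9]].
Insert 3: 3 bumps 4 from row 1; 4 bumps 7 from row 2; 7 bumps 9 from row 3; 9 starts row 4. P = [[2, 3, 5, 6], [4], [7], [9]].
Insert 8: appended to row 1. P = [[2, 3, 5, 6, 8], [4], [7], [9]].
Insert 1: 1 bumps 2 from row 1; 2 bumps 4 from row 2; 4 bumps 7 from row 3; 7 bumps 9 from row 4; 9 starts row 5. P = [[1, 3, 5, 6, 8], [2], [4], [7], [9]].
Insert 10: appended to row 1. P = [[1, 3, 5, 6, 8, 10], [2], [4], [7], [9]].

So P = [[1, 3, 5, 6, 8, 10], [2], [4], [7], [9]], Q = [[1, 2, 3, 4, 8, 10], [5], [6], [7], [9]].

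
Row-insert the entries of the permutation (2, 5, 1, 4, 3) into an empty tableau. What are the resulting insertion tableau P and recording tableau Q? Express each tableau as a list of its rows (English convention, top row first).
Insert each entry of the permutation into P by Schensted row insertion, recording in Q the position of each new cell.

Insert 2: appended to row 1. P = [[2]].
Insert 5: appended to row 1. P = [[2, 5]].
Insert 1: 1 bumps 2 from row 1; 2 starts row 2. P = [[1, 5], [2]].
Insert 4: 4 bumps 5 from row 1; 5 appends to row 2. P = [[1, 4], [2, 5]].
Insert 3: 3 bumps 4 from row 1; 4 bumps 5 from row 2; 5 starts row 3. P = [[1, 3], [2, 4], [5]].

So P = [[1, 3], [2, 4], [5]], Q = [[1, 2], [3, 4], [5]].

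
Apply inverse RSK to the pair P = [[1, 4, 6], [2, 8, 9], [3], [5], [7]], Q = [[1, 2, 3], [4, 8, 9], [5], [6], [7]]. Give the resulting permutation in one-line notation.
7 8 9 5 3 2 1 4 6

Reverse the RSK construction: for i from n down to 1, find the cell of Q containing i, remove the entry at that cell from P, and reverse-bump it up through P; the value ejected from row 1 is w(i).

Step i=9: Q has 9 at row 2, column 3; remove 9 from row 2 of P and reverse-bump: 9 enters row 1 and ejects 6. So w(9) = 6. P is now [[1, 4, 9], [2, 8], [3], [5], [7]].
Step i=8: Q has 8 at row 2, column 2; remove 8 from row 2 of P and reverse-bump: 8 enters row 1 and ejects 4. So w(8) = 4. P is now [[1, 8, 9], [2], [3], [5], [7]].
Step i=7: Q has 7 at row 5, column 1; remove 7 from row 5 of P and reverse-bump: 7 enters row 4 and ejects 5; 5 enters row 3 and ejects 3; 3 enters row 2 and ejects 2; 2 enters row 1 and ejects 1. So w(7) = 1. P is now [[2, 8, 9], [3], [5], [7]].
Step i=6: Q has 6 at row 4, column 1; remove 7 from row 4 of P and reverse-bump: 7 enters row 3 and ejects 5; 5 enters row 2 and ejects 3; 3 enters row 1 and ejects 2. So w(6) = 2. P is now [[3, 8, 9], [5], [7]].
Step i=5: Q has 5 at row 3, column 1; remove 7 from row 3 of P and reverse-bump: 7 enters row 2 and ejects 5; 5 enters row 1 and ejects 3. So w(5) = 3. P is now [[5, 8, 9], [7]].
Step i=4: Q has 4 at row 2, column 1; remove 7 from row 2 of P and reverse-bump: 7 enters row 1 and ejects 5. So w(4) = 5. P is now [[7, 8, 9]].
Step i=3: Q has 3 at row 1, column 3; remove that cell from P, ejecting 9. So w(3) = 9. P is now [[7, 8]].
Step i=2: Q has 2 at row 1, column 2; remove that cell from P, ejecting 8. So w(2) = 8. P is now [[7]].
Step i=1: Q has 1 at row 1, column 1; remove that cell from P, ejecting 7. So w(1) = 7. P is now [].

So w = 7 8 9 5 3 2 1 4 6.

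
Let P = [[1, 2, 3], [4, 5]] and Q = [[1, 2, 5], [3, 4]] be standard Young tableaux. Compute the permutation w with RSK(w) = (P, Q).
Reverse the RSK construction: for i from n down to 1, find the cell of Q containing i, remove the entry at that cell from P, and reverse-bump it up through P; the value ejected from row 1 is w(i).

Step i=5: Q has 5 at row 1, column 3; remove that cell from P, ejecting 3. So w(5) = 3. P is now [[1, 2], [4, 5]].
Step i=4: Q has 4 at row 2, column 2; remove 5 from row 2 of P and reverse-bump: 5 enters row 1 and ejects 2. So w(4) = 2. P is now [[1, 5], [4]].
Step i=3: Q has 3 at row 2, column 1; remove 4 from row 2 of P and reverse-bump: 4 enters row 1 and ejects 1. So w(3) = 1. P is now [[4, 5]].
Step i=2: Q has 2 at row 1, column 2; remove that cell from P, ejecting 5. So w(2) = 5. P is now [[4]].
Step i=1: Q has 1 at row 1, column 1; remove that cell from P, ejecting 4. So w(1) = 4. P is now [].

So w = 4 5 1 2 3.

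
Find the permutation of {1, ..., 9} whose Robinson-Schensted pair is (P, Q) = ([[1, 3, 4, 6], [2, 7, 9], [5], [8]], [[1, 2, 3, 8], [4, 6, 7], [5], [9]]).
5 8 9 7 2 3 4 6 1

Reverse the RSK construction: for i from n down to 1, find the cell of Q containing i, remove the entry at that cell from P, and reverse-bump it up through P; the value ejected from row 1 is w(i).

Step i=9: Q has 9 at row 4, column 1; remove 8 from row 4 of P and reverse-bump: 8 enters row 3 and ejects 5; 5 enters row 2 and ejects 2; 2 enters row 1 and ejects 1. So w(9) = 1. P is now [[2, 3, 4, 6], [5, 7, 9], [8]].
Step i=8: Q has 8 at row 1, column 4; remove that cell from P, ejecting 6. So w(8) = 6. P is now [[2, 3, 4], [5, 7, 9], [8]].
Step i=7: Q has 7 at row 2, column 3; remove 9 from row 2 of P and reverse-bump: 9 enters row 1 and ejects 4. So w(7) = 4. P is now [[2, 3, 9], [5, 7], [8]].
Step i=6: Q has 6 at row 2, column 2; remove 7 from row 2 of P and reverse-bump: 7 enters row 1 and ejects 3. So w(6) = 3. P is now [[2, 7, 9], [5], [8]].
Step i=5: Q has 5 at row 3, column 1; remove 8 from row 3 of P and reverse-bump: 8 enters row 2 and ejects 5; 5 enters row 1 and ejects 2. So w(5) = 2. P is now [[5, 7, 9], [8]].
Step i=4: Q has 4 at row 2, column 1; remove 8 from row 2 of P and reverse-bump: 8 enters row 1 and ejects 7. So w(4) = 7. P is now [[5, 8, 9]].
Step i=3: Q has 3 at row 1, column 3; remove that cell from P, ejecting 9. So w(3) = 9. P is now [[5, 8]].
Step i=2: Q has 2 at row 1, column 2; remove that cell from P, ejecting 8. So w(2) = 8. P is now [[5]].
Step i=1: Q has 1 at row 1, column 1; remove that cell from P, ejecting 5. So w(1) = 5. P is now [].

So w = 5 8 9 7 2 3 4 6 1.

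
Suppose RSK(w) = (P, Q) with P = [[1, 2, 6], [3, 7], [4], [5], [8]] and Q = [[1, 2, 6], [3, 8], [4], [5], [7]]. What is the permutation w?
Reverse the RSK construction: for i from n down to 1, find the cell of Q containing i, remove the entry at that cell from P, and reverse-bump it up through P; the value ejected from row 1 is w(i).

Step i=8: Q has 8 at row 2, column 2; remove 7 from row 2 of P and reverse-bump: 7 enters row 1 and ejects 6. So w(8) = 6. P is now [[1, 2, 7], [3], [4], [5], [8]].
Step i=7: Q has 7 at row 5, column 1; remove 8 from row 5 of P and reverse-bump: 8 enters row 4 and ejects 5; 5 enters row 3 and ejects 4; 4 enters row 2 and ejects 3; 3 enters row 1 and ejects 2. So w(7) = 2. P is now [[1, 3, 7], [4], [5], [8]].
Step i=6: Q has 6 at row 1, column 3; remove that cell from P, ejecting 7. So w(6) = 7. P is now [[1, 3], [4], [5], [8]].
Step i=5: Q has 5 at row 4, column 1; remove 8 from row 4 of P and reverse-bump: 8 enters row 3 and ejects 5; 5 enters row 2 and ejects 4; 4 enters row 1 and ejects 3. So w(5) = 3. P is now [[1, 4], [5], [8]].
Step i=4: Q has 4 at row 3, column 1; remove 8 from row 3 of P and reverse-bump: 8 enters row 2 and ejects 5; 5 enters row 1 and ejects 4. So w(4) = 4. P is now [[1, 5], [8]].
Step i=3: Q has 3 at row 2, column 1; remove 8 from row 2 of P and reverse-bump: 8 enters row 1 and ejects 5. So w(3) = 5. P is now [[1, 8]].
Step i=2: Q has 2 at row 1, column 2; remove that cell from P, ejecting 8. So w(2) = 8. P is now [[1]].
Step i=1: Q has 1 at row 1, column 1; remove that cell from P, ejecting 1. So w(1) = 1. P is now [].

So w = 1 8 5 4 3 7 2 6.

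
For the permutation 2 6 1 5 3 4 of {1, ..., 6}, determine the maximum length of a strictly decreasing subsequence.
3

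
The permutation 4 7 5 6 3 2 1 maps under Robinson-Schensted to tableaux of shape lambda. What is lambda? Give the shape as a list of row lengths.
RSK row insertion gives P = [[1, 5, 6], [2], [3], [4], [7]], which has shape [3, 1, 1, 1, 1].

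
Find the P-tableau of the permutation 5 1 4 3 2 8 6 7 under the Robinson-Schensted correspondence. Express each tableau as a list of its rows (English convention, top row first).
Insert 5: appended to row 1. P = [[5]].
Insert 1: 1 bumps 5 from row 1; 5 starts row 2. P = [[1], [5]].
Insert 4: appended to row 1. P = [[1, 4], [5]].
Insert 3: 3 bumps 4 from row 1; 4 bumps 5 from row 2; 5 starts row 3. P = [[1, 3], [4], [5]].
Insert 2: 2 bumps 3 from row 1; 3 bumps 4 from row 2; 4 bumps 5 from row 3; 5 starts row 4. P = [[1, 2], [3], [4], [5]].
Insert 8: appended to row 1. P = [[1, 2, 8], [3], [4], [5]].
Insert 6: 6 bumps 8 from row 1; 8 appends to row 2. P = [[1, 2, 6], [3, 8], [4], [5]].
Insert 7: appended to row 1. P = [[1, 2, 6, 7], [3, 8], [4], [5]].

So P = [[1, 2, 6, 7], [3, 8], [4], [5]].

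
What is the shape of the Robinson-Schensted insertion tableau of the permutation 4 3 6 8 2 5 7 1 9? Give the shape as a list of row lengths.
RSK row insertion gives P = [[1, 5, 7, 9], [2, 6, 8], [3], [4]], which has shape [4, 3, 1, 1].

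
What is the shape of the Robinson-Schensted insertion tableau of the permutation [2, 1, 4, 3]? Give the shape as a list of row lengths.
[2, 2]

Row-insert each entry into an empty tableau.

After inserting 2: P = [[2]].
After inserting 1: P = [[1], [2]].
After inserting 4: P = [[1, 4], [2]].
After inserting 3: P = [[1, 3], [2, 4]].

The final insertion tableau P = [[1, 3], [2, 4]] has shape [2, 2].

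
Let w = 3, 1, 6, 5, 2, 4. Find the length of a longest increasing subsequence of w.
3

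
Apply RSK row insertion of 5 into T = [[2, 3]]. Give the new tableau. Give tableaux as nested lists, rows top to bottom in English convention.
[[2, 3, 5]]

5 is larger than every entry of row 1, so it is appended to row 1. The new tableau is [[2, 3, 5]].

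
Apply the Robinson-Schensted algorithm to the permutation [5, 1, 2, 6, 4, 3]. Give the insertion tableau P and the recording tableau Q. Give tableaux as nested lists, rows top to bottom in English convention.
Insert each entry of the permutation into P by Schensted row insertion, recording in Q the position of each new cell.

Insert 5: appended to row 1. P = [[5]].
Insert 1: 1 bumps 5 from row 1; 5 starts row 2. P = [[1], [5]].
Insert 2: appended to row 1. P = [[1, 2], [5]].
Insert 6: appended to row 1. P = [[1, 2, 6], [5]].
Insert 4: 4 bumps 6 from row 1; 6 appends to row 2. P = [[1, 2, 4], [5, 6]].
Insert 3: 3 bumps 4 from row 1; 4 bumps 5 from row 2; 5 starts row 3. P = [[1, 2, 3], [4, 6], [5]].

So P = [[1, 2, 3], [4, 6], [5]], Q = [[1, 3, 4], [2, 5], [6]].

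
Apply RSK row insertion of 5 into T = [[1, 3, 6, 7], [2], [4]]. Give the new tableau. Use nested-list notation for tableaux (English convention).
[[1, 3, 5, 7], [2, 6], [4]]

In row 1, 5 replaces 6 (the leftmost entry greater than 5); 6 is bumped to row 2. 6 is appended to row 2. The new tableau is [[1, 3, 5, 7], [2, 6], [4]].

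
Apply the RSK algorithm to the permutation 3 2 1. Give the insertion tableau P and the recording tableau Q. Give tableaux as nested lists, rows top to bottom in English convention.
Insert each entry of the permutation into P by Schensted row insertion, recording in Q the position of each new cell.

Insert 3: appended to row 1. P = [[3]], Q = [[1]].
Insert 2: 2 bumps 3 from row 1; 3 starts row 2. P = [[2], [3]], Q = [[1], [2]].
Insert 1: 1 bumps 2 from row 1; 2 bumps 3 from row 2; 3 starts row 3. P = [[1], [2], [3]], Q = [[1], [2], [3]].

So P = [[1], [2], [3]], Q = [[1], [2], [3]].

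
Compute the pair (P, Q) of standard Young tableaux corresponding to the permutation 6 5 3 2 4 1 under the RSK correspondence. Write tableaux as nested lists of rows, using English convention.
Insert each entry of the permutation into P by Schensted row insertion, recording in Q the position of each new cell.

Insert 6: appended to row 1. P = [[6]], Q = [[1]].
Insert 5: 5 bumps 6 from row 1; 6 starts row 2. P = [[5], [6]], Q = [[1], [2]].
Insert 3: 3 bumps 5 from row 1; 5 bumps 6 from row 2; 6 starts row 3. P = [[3], [5], [6]], Q = [[1], [2], [3]].
Insert 2: 2 bumps 3 from row 1; 3 bumps 5 from row 2; 5 bumps 6 from row 3; 6 starts row 4. P = [[2], [3], [5], [6]], Q = [[1], [2], [3], [4]].
Insert 4: appended to row 1. P = [[2, 4], [3], [5], [6]], Q = [[1, 5], [2], [3], [4]].
Insert 1: 1 bumps 2 from row 1; 2 bumps 3 from row 2; 3 bumps 5 from row 3; 5 bumps 6 from row 4; 6 starts row 5. P = [[1, 4], [2], [3], [5], [6]], Q = [[1, 5], [2], [3], [4], [6]].

So P = [[1, 4], [2], [3], [5], [6]], Q = [[1, 5], [2], [3], [4], [6]].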